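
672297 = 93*7229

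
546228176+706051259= 1252279435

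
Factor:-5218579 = -29^1 * 179951^1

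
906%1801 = 906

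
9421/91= 9421/91 = 103.53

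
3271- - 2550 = 5821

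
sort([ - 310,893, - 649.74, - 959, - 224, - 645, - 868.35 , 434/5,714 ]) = [ - 959, - 868.35, - 649.74, - 645, - 310, - 224,434/5, 714,893]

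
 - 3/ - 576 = 1/192 = 0.01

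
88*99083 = 8719304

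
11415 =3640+7775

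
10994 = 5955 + 5039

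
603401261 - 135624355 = 467776906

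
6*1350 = 8100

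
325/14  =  23 + 3/14= 23.21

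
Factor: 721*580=418180   =  2^2*5^1* 7^1*29^1*103^1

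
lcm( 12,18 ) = 36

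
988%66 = 64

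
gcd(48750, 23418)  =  6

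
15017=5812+9205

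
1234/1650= 617/825 = 0.75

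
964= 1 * 964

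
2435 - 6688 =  - 4253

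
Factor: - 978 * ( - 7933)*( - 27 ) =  - 209478798 = - 2^1 * 3^4 * 163^1*7933^1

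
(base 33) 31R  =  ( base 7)12462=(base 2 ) 110011111111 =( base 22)6J5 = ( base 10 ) 3327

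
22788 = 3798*6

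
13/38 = 13/38 =0.34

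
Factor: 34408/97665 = 2^3*3^( - 1)*5^( - 1)*11^1 *23^1*383^( - 1) = 2024/5745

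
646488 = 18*35916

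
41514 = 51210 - 9696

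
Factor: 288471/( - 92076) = - 96157/30692 = - 2^(-2)*7673^( - 1)*96157^1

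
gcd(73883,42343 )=1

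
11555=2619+8936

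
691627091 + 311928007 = 1003555098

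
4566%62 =40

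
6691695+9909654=16601349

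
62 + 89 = 151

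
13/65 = 1/5= 0.20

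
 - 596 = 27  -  623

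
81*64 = 5184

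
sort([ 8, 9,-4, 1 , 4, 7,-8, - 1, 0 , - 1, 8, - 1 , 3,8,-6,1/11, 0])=[ - 8 , - 6, - 4, - 1, - 1,-1  ,  0,  0,1/11, 1,3,4,7 , 8, 8, 8,9 ] 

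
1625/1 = 1625 = 1625.00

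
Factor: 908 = 2^2*227^1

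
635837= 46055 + 589782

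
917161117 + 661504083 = 1578665200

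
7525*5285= 39769625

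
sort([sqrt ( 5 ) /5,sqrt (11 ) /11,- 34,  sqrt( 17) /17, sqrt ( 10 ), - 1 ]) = [ - 34,  -  1,sqrt(17 )/17, sqrt(11 ) /11,sqrt( 5) /5,sqrt( 10)]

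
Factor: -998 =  - 2^1*499^1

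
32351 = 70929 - 38578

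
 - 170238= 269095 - 439333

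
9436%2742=1210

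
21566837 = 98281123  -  76714286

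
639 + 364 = 1003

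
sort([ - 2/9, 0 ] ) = [ - 2/9, 0 ]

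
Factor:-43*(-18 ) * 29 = 22446 = 2^1*3^2*29^1*43^1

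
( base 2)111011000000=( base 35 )32v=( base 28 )4MO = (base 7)14003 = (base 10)3776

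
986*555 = 547230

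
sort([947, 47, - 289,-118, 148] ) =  [ - 289, - 118,  47,148, 947 ] 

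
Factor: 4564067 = 79^1*57773^1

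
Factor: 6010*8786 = 52803860 = 2^2*5^1* 23^1*191^1*601^1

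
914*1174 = 1073036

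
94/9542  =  47/4771 = 0.01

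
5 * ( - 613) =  - 3065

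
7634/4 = 3817/2=1908.50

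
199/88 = 199/88 = 2.26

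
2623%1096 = 431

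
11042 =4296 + 6746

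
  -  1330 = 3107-4437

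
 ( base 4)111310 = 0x574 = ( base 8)2564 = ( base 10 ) 1396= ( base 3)1220201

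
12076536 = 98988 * 122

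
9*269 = 2421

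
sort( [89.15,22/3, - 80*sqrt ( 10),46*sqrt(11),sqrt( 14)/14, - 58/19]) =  [ - 80 * sqrt(10), - 58/19,sqrt( 14 ) /14, 22/3,89.15,46*sqrt ( 11) ]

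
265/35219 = 265/35219 = 0.01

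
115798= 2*57899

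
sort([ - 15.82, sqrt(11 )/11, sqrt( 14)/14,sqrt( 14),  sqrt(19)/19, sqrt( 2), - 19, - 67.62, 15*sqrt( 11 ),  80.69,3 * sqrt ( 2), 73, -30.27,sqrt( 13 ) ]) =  [ - 67.62, - 30.27, - 19, - 15.82, sqrt (19 )/19,sqrt( 14) /14, sqrt(11)/11, sqrt( 2),sqrt (13),sqrt( 14), 3 * sqrt(  2 ), 15*sqrt (11),  73, 80.69 ]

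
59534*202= 12025868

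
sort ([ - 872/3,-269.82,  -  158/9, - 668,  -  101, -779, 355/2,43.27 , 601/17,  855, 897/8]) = [ - 779, - 668, - 872/3, - 269.82 ,  -  101, - 158/9,601/17,43.27,  897/8,355/2,855]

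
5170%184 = 18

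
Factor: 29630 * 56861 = 1684791430=2^1*5^1* 7^1*2963^1*8123^1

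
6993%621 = 162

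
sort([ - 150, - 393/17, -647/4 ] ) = [ - 647/4, - 150, - 393/17 ] 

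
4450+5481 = 9931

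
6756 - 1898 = 4858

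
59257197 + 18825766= 78082963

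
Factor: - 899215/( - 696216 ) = 2^( - 3)*3^( - 1) * 5^1*17^1*71^1*149^1*29009^(-1 )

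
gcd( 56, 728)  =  56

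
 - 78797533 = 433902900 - 512700433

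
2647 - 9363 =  -6716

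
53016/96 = 2209/4 = 552.25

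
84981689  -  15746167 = 69235522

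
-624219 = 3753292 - 4377511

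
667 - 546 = 121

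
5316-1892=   3424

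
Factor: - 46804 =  - 2^2*11701^1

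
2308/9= 256 + 4/9 = 256.44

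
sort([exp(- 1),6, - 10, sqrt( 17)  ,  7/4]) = [-10 , exp( - 1 ), 7/4, sqrt(17),  6]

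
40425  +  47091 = 87516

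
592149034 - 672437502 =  - 80288468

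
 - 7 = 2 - 9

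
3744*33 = 123552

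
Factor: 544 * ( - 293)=  -  159392 = - 2^5 * 17^1 * 293^1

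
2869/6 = 2869/6= 478.17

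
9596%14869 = 9596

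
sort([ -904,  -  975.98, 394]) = [-975.98, - 904, 394 ] 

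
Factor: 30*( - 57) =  - 1710 = -2^1*3^2*5^1 *19^1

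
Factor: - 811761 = - 3^1*  270587^1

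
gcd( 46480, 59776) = 16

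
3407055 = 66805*51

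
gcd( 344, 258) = 86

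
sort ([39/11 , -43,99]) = [ - 43, 39/11, 99] 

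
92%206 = 92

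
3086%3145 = 3086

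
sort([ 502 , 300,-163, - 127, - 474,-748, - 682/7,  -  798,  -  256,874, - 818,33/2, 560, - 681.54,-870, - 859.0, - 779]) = [  -  870, - 859.0,  -  818, - 798, - 779, - 748,-681.54,-474,-256, - 163, - 127,- 682/7,33/2,300,502,560, 874 ] 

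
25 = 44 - 19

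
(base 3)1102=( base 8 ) 46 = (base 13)2C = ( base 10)38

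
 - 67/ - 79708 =67/79708 = 0.00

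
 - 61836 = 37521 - 99357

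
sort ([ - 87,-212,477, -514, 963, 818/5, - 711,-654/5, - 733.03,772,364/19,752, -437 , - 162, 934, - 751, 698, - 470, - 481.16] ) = [ - 751, - 733.03, - 711,-514,  -  481.16,-470,-437,  -  212, - 162, - 654/5, - 87,364/19,818/5,477,698,752, 772,934,963 ] 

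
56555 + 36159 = 92714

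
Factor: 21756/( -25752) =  - 2^( - 1)*7^2*29^(  -  1) = - 49/58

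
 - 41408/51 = - 41408/51  =  -811.92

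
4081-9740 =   -  5659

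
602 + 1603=2205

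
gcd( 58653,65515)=1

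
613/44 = 13 + 41/44 = 13.93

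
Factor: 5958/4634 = 3^2*7^ ( - 1) =9/7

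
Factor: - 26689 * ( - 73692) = 1966765788 = 2^2*3^2*13^1 *23^1 *89^1*2053^1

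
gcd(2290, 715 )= 5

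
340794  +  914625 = 1255419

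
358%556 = 358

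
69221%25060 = 19101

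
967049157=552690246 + 414358911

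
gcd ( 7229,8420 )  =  1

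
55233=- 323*( - 171 ) 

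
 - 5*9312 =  - 46560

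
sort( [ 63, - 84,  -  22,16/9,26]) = [ - 84,- 22 , 16/9,26,  63 ]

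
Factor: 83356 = 2^2*7^1*13^1*229^1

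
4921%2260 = 401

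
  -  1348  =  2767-4115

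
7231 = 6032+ 1199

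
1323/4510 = 1323/4510=0.29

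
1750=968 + 782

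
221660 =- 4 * ( - 55415) 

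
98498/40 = 2462  +  9/20 = 2462.45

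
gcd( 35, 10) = 5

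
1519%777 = 742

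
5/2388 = 5/2388 = 0.00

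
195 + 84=279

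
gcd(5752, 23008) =5752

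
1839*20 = 36780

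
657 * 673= 442161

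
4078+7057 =11135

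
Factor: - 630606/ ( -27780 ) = 2^(-1)*5^( - 1)*227^1 = 227/10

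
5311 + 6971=12282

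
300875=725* 415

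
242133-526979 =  - 284846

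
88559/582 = 88559/582 = 152.16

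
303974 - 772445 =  - 468471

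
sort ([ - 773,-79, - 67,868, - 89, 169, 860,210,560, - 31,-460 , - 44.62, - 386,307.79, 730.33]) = [-773, - 460, - 386,-89, - 79,-67, -44.62, - 31,169,210,307.79 , 560,730.33,860,868 ] 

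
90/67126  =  45/33563 = 0.00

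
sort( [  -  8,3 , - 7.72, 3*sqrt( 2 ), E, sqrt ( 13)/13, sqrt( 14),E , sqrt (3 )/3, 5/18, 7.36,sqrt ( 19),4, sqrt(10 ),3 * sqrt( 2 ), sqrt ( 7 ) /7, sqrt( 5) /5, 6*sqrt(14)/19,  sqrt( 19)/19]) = [-8 , - 7.72, sqrt( 19) /19 , sqrt( 13)/13, 5/18, sqrt( 7 ) /7 , sqrt(5) /5, sqrt( 3)/3, 6 * sqrt ( 14)/19, E,E, 3,sqrt( 10 ), sqrt( 14 ), 4,3*sqrt(2 ), 3 * sqrt( 2), sqrt( 19 ), 7.36 ]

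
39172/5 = 39172/5 = 7834.40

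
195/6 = 65/2 = 32.50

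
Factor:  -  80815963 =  - 43^1*71^1  *  103^1*257^1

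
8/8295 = 8/8295 = 0.00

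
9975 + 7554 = 17529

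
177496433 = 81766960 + 95729473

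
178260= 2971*60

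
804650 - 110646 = 694004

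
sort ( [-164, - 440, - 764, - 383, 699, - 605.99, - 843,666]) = [ - 843, - 764, - 605.99, - 440, - 383, - 164, 666, 699]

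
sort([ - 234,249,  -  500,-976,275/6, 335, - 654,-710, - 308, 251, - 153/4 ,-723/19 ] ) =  [-976,- 710,-654,  -  500,-308,  -  234,- 153/4, - 723/19,275/6, 249,251,335] 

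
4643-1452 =3191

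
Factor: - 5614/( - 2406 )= 3^( - 1 )*7^1 = 7/3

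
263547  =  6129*43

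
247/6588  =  247/6588 = 0.04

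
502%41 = 10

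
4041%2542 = 1499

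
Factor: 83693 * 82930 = 6940660490= 2^1*5^1*127^1*659^1 * 8293^1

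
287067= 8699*33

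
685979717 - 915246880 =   -  229267163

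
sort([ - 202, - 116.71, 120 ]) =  [ - 202, - 116.71,120]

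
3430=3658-228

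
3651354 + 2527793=6179147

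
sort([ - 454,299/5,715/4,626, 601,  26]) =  [-454, 26, 299/5, 715/4, 601  ,  626 ]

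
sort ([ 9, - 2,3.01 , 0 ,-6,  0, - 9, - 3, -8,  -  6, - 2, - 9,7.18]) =[  -  9,-9,-8,-6,-6, - 3,  -  2, - 2,0,  0,3.01,7.18, 9]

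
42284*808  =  34165472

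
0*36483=0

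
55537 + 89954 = 145491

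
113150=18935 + 94215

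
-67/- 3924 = 67/3924 = 0.02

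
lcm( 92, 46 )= 92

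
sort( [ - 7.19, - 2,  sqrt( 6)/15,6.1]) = [ - 7.19, - 2,sqrt( 6)/15,6.1 ] 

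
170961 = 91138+79823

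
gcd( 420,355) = 5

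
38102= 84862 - 46760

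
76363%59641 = 16722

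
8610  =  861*10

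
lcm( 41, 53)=2173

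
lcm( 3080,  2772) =27720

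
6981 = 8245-1264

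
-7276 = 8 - 7284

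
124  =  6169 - 6045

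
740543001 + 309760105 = 1050303106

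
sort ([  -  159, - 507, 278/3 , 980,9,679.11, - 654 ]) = [ - 654 , - 507, - 159,9,  278/3,679.11 , 980 ] 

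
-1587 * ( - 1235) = 1959945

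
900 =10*90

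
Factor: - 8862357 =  - 3^1*7^1 *503^1* 839^1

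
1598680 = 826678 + 772002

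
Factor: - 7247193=-3^1 * 997^1*2423^1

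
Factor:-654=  - 2^1*3^1 * 109^1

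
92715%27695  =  9630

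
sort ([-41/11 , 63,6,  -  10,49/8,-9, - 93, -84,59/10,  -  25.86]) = [ - 93, - 84,-25.86, - 10, - 9,  -  41/11,59/10, 6,49/8,63 ]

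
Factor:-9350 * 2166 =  -20252100 = - 2^2*3^1*5^2 * 11^1 * 17^1*19^2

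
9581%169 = 117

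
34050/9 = 3783 +1/3=3783.33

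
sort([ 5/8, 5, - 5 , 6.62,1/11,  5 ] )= [ - 5,  1/11,5/8,5, 5,6.62]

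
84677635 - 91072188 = - 6394553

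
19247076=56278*342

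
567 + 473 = 1040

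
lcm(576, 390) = 37440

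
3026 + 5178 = 8204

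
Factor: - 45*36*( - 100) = 2^4*3^4*5^3 =162000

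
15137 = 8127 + 7010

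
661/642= 1  +  19/642 = 1.03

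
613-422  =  191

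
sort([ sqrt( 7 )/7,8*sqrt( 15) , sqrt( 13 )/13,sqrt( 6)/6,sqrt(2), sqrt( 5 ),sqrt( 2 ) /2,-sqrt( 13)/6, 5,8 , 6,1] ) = [ - sqrt( 13)/6,sqrt(13 )/13,sqrt (7 ) /7,sqrt( 6) /6, sqrt(2 )/2, 1,sqrt(2 ),sqrt(5), 5,6, 8,8 * sqrt( 15 )]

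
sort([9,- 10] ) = [ - 10, 9] 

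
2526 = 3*842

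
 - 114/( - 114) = 1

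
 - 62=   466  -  528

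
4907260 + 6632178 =11539438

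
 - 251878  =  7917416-8169294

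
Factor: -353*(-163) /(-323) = -57539/323  =  - 17^( - 1 )*19^(-1 )*163^1*  353^1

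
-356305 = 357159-713464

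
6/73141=6/73141= 0.00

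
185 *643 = 118955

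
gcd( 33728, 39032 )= 136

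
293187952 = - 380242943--673430895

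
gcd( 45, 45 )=45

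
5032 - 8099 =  - 3067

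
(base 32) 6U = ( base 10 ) 222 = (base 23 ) 9f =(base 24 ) 96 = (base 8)336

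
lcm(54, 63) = 378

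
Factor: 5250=2^1*3^1*5^3 * 7^1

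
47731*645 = 30786495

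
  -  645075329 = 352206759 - 997282088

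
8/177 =8/177=0.05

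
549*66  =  36234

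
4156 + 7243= 11399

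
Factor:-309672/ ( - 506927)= 2^3*3^2*11^1 * 17^1 * 23^1*43^( - 1 ) * 11789^( - 1)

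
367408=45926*8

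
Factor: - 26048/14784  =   - 3^ ( - 1 )* 7^( -1)*37^1 =- 37/21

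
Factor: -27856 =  - 2^4*1741^1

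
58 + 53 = 111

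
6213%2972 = 269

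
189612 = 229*828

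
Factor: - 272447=- 7^1*38921^1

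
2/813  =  2/813 = 0.00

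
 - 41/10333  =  -1+10292/10333 = - 0.00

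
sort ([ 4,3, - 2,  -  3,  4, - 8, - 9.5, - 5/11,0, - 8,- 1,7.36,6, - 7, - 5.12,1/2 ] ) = [ - 9.5,-8, - 8, - 7, - 5.12,-3 ,-2,-1,  -  5/11,0,1/2,3,  4 , 4,6,7.36]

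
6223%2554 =1115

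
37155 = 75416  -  38261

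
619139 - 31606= 587533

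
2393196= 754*3174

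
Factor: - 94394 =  - 2^1*109^1 * 433^1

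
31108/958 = 32 + 226/479 = 32.47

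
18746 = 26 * 721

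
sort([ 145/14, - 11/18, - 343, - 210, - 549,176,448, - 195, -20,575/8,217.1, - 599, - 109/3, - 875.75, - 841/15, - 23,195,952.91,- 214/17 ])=[ - 875.75, - 599,-549,  -  343, - 210, - 195 , - 841/15, - 109/3, - 23, - 20, - 214/17, - 11/18,145/14, 575/8,176,  195, 217.1 , 448,952.91 ] 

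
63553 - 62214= 1339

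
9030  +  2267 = 11297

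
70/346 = 35/173 = 0.20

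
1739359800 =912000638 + 827359162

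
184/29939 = 184/29939  =  0.01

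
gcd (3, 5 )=1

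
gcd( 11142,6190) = 1238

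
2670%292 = 42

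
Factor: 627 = 3^1*11^1*19^1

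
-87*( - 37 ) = 3219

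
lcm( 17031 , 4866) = 34062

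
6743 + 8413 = 15156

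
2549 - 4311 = - 1762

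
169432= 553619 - 384187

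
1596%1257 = 339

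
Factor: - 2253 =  - 3^1*751^1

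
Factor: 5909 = 19^1 * 311^1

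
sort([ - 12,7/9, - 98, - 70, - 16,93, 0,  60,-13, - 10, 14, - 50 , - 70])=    [ - 98, - 70,- 70, -50, - 16, - 13 , - 12, - 10, 0, 7/9,  14,  60,93 ]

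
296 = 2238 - 1942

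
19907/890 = 22 + 327/890 =22.37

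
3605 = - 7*(  -  515)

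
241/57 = 241/57=4.23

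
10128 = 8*1266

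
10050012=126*79762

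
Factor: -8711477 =- 317^1*27481^1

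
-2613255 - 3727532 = -6340787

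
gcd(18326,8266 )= 2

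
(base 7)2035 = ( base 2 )1011001000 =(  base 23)17M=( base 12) 4B4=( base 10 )712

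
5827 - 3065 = 2762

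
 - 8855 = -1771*5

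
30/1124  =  15/562 = 0.03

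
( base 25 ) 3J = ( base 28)3a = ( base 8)136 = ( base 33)2s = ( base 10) 94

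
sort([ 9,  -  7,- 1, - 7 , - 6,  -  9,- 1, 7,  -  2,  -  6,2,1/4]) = [ - 9,  -  7, - 7, - 6, - 6,  -  2, - 1,  -  1, 1/4, 2,7, 9]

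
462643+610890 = 1073533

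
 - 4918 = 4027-8945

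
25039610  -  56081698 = - 31042088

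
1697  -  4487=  - 2790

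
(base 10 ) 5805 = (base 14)2189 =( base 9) 7860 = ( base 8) 13255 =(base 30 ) 6df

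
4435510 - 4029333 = 406177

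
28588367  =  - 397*( - 72011)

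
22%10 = 2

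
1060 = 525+535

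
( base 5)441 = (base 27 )4D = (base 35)3g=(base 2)1111001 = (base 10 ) 121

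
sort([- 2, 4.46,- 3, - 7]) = [ - 7, - 3,  -  2,  4.46 ] 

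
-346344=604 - 346948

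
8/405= 8/405=0.02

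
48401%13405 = 8186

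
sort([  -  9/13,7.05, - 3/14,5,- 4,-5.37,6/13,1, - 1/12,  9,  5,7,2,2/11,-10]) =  [-10,- 5.37, -4, - 9/13,-3/14,  -  1/12, 2/11, 6/13, 1, 2,5,5,7, 7.05, 9 ]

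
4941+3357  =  8298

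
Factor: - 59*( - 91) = 7^1*13^1*59^1 = 5369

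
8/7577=8/7577 = 0.00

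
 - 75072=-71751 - 3321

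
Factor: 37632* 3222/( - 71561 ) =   -  17321472/10223 = - 2^9 * 3^3 * 7^1*  179^1*10223^( - 1)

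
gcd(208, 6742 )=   2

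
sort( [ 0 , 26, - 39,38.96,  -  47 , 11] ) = [ - 47 ,  -  39, 0 , 11 , 26,38.96]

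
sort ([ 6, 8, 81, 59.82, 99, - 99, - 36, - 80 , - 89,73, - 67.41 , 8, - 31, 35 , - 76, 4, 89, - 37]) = [ - 99, - 89, - 80, - 76, - 67.41, - 37, - 36,- 31,4 , 6, 8, 8, 35, 59.82,73, 81,89, 99 ]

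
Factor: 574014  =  2^1*3^1*7^1*79^1 * 173^1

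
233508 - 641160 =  - 407652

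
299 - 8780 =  - 8481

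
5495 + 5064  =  10559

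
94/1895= 94/1895 = 0.05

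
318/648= 53/108 = 0.49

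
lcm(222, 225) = 16650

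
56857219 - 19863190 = 36994029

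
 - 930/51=-19 + 13/17 =- 18.24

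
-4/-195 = 4/195 = 0.02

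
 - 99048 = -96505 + -2543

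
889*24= 21336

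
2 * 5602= 11204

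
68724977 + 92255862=160980839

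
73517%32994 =7529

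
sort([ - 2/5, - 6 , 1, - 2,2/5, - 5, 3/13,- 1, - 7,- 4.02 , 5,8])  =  [ - 7 , - 6, - 5, - 4.02,  -  2, - 1, - 2/5, 3/13,2/5, 1,5,8]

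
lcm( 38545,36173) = 2351245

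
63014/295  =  63014/295  =  213.61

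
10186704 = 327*31152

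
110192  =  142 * 776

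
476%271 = 205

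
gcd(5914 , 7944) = 2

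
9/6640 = 9/6640 =0.00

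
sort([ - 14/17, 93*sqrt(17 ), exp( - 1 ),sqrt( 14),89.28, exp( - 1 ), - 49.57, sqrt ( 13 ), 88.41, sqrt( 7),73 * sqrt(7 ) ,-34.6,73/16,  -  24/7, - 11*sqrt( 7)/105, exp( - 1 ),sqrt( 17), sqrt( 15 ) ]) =[ - 49.57, -34.6,-24/7, -14/17 ,-11 * sqrt( 7)/105,exp( - 1 ),exp ( - 1), exp ( - 1 ),sqrt(7 ),  sqrt( 13 ),sqrt( 14 ),sqrt( 15 ),sqrt( 17 ),73/16,88.41, 89.28, 73 * sqrt( 7 ),93 * sqrt( 17 )]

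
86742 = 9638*9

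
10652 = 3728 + 6924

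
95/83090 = 19/16618 = 0.00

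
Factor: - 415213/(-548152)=2^(-3)*11^(  -  1)*6229^(-1)*415213^1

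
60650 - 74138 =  - 13488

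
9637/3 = 9637/3 = 3212.33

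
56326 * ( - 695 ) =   -  39146570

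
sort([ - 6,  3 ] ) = [ - 6,3]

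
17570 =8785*2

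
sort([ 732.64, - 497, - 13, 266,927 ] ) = [ - 497, - 13, 266, 732.64,927 ] 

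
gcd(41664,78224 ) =16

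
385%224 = 161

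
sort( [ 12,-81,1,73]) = [ - 81,1,12,73]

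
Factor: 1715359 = 47^1*36497^1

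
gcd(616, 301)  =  7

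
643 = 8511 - 7868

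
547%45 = 7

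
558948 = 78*7166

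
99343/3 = 33114  +  1/3= 33114.33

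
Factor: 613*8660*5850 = 31055193000= 2^3*3^2 * 5^3*13^1*433^1*613^1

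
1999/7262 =1999/7262  =  0.28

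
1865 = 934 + 931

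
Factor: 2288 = 2^4*11^1*13^1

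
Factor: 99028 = 2^2*19^1*1303^1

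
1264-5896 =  - 4632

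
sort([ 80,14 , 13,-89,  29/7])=[ - 89,29/7, 13, 14,80 ]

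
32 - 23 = 9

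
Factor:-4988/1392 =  - 43/12 = - 2^( - 2 )*3^ ( - 1 ) * 43^1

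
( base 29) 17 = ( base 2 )100100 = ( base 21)1f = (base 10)36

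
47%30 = 17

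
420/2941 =420/2941 = 0.14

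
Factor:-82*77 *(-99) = 625086 = 2^1*3^2 *7^1 * 11^2*41^1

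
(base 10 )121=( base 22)5b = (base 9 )144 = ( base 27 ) 4D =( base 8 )171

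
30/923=30/923  =  0.03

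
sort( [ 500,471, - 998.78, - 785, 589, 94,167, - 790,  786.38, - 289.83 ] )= [ - 998.78, - 790,-785, - 289.83,94,167, 471, 500,589,786.38 ] 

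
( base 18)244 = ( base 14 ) 39a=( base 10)724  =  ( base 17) 28A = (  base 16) 2d4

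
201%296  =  201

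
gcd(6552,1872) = 936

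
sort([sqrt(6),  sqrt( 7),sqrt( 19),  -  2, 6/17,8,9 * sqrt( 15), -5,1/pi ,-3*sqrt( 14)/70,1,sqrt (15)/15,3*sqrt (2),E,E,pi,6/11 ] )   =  [ - 5, - 2, - 3 * sqrt( 14)/70,  sqrt ( 15)/15,1/pi  ,  6/17,6/11, 1,sqrt(6 ), sqrt( 7 ),E,E,pi,3*sqrt(2),sqrt(19),  8,  9*sqrt(15) ]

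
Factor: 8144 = 2^4*509^1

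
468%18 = 0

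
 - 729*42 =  - 30618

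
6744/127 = 53 + 13/127 =53.10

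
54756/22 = 2488 + 10/11= 2488.91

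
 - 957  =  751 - 1708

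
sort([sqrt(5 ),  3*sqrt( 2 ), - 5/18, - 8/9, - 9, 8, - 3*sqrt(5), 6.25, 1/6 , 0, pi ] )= [ - 9, - 3*sqrt( 5 ), - 8/9, - 5/18, 0, 1/6, sqrt( 5),  pi , 3*sqrt( 2 ), 6.25, 8]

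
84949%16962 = 139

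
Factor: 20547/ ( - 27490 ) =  - 2^( - 1)*3^3*5^( - 1) * 761^1*2749^( - 1 ) 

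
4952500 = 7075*700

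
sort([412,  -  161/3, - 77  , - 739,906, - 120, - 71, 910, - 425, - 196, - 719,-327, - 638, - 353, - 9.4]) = [ - 739, - 719,  -  638, - 425, - 353, - 327, - 196 , -120, - 77, - 71, - 161/3, - 9.4,412, 906, 910]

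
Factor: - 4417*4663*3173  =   - 65352602483 = - 7^1*19^1*167^1*631^1*4663^1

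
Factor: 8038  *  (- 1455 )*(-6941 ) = 81177007890 = 2^1*3^1*5^1 *11^1  *97^1*631^1*4019^1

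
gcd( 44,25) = 1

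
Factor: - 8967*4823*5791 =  - 3^1 * 7^3 * 13^1 * 53^1 * 61^1*5791^1 = -  250448247231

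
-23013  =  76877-99890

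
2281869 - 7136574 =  - 4854705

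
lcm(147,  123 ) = 6027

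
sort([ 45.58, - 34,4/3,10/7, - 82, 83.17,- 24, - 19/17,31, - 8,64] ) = [ - 82, - 34, - 24, - 8 , - 19/17, 4/3,10/7,31,45.58 , 64,83.17 ]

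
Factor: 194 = 2^1 *97^1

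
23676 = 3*7892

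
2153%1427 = 726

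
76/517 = 76/517  =  0.15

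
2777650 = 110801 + 2666849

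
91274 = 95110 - 3836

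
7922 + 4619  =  12541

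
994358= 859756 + 134602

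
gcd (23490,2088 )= 522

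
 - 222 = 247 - 469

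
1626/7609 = 1626/7609 = 0.21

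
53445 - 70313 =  -16868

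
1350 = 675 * 2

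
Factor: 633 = 3^1*211^1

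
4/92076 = 1/23019 = 0.00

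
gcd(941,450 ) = 1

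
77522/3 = 25840  +  2/3= 25840.67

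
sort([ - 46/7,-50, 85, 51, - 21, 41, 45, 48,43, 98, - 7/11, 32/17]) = [ - 50, -21,  -  46/7, - 7/11, 32/17,41, 43, 45,48,51, 85, 98] 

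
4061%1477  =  1107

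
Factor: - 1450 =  - 2^1*5^2*29^1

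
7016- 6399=617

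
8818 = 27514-18696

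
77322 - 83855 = -6533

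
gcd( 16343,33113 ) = 1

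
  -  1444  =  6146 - 7590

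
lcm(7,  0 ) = 0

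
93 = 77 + 16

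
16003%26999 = 16003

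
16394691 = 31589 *519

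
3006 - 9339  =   - 6333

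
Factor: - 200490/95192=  - 615/292 = - 2^( - 2)*3^1 * 5^1 *41^1*73^( - 1 )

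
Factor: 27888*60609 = 2^4* 3^2*7^1*83^1*89^1  *227^1 = 1690263792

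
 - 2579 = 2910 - 5489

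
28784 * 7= 201488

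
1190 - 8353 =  - 7163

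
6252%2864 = 524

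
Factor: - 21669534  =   - 2^1*3^2 *1203863^1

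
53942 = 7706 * 7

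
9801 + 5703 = 15504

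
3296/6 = 1648/3 =549.33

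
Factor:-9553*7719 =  - 73739607 = - 3^1*31^1*41^1*83^1*233^1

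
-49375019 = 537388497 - 586763516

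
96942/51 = 32314/17 = 1900.82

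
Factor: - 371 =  - 7^1 * 53^1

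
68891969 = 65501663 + 3390306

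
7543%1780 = 423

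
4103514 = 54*75991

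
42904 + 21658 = 64562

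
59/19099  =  59/19099 = 0.00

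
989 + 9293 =10282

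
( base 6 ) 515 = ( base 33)5q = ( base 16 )BF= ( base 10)191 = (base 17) b4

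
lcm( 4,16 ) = 16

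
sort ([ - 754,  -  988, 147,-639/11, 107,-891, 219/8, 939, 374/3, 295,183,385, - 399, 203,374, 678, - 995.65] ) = [ - 995.65, - 988 , - 891,-754,  -  399, - 639/11 , 219/8, 107, 374/3,147, 183, 203,  295,374, 385, 678,939 ]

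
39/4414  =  39/4414= 0.01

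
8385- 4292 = 4093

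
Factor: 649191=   3^1*216397^1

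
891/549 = 1 + 38/61 = 1.62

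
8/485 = 8/485  =  0.02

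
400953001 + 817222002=1218175003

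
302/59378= 151/29689= 0.01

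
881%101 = 73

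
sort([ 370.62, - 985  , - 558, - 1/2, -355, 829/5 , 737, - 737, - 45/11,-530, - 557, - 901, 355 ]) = [  -  985, - 901,- 737, - 558,  -  557,-530,-355,-45/11, - 1/2,829/5, 355  ,  370.62, 737]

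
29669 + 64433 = 94102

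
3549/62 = 57 + 15/62 = 57.24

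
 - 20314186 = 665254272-685568458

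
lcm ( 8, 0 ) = 0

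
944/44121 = 944/44121 = 0.02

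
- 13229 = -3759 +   -  9470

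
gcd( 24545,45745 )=5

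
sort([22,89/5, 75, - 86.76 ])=[ - 86.76 , 89/5, 22 , 75 ]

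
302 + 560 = 862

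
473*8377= 3962321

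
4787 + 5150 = 9937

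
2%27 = 2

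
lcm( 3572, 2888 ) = 135736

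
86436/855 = 101  +  9/95 = 101.09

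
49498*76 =3761848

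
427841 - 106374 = 321467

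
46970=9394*5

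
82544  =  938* 88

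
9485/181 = 9485/181 = 52.40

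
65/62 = 1 + 3/62  =  1.05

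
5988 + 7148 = 13136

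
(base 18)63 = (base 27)43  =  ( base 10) 111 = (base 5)421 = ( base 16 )6F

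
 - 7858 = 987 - 8845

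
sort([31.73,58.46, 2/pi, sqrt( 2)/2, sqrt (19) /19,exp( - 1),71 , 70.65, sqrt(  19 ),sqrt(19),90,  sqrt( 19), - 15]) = [ - 15,sqrt(19 )/19, exp(  -  1), 2/pi,sqrt( 2) /2,sqrt(19),sqrt( 19 ) , sqrt(19),31.73,58.46,70.65, 71, 90 ]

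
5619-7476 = -1857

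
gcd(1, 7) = 1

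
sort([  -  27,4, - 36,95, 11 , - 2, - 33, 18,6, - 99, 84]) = [ - 99, - 36, - 33,-27 , -2,  4,6,11 , 18, 84,  95 ] 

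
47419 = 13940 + 33479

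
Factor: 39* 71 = 3^1* 13^1*71^1 = 2769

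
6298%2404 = 1490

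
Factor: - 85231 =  - 29^1*2939^1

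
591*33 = 19503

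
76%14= 6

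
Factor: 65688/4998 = 2^2*7^ ( - 1)*23^1 =92/7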